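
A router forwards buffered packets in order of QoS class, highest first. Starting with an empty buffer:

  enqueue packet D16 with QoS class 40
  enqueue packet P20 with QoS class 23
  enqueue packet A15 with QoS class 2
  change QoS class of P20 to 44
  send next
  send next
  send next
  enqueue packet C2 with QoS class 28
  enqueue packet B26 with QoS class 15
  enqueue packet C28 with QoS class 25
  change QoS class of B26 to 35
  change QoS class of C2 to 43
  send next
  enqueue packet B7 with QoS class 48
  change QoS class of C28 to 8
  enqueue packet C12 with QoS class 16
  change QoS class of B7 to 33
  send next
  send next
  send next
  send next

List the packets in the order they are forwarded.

add D16 (QoS class 40) → {D16:40}
add P20 (QoS class 23) → {D16:40, P20:23}
add A15 (QoS class 2) → {D16:40, P20:23, A15:2}
update P20 to QoS class 44 → {P20:44, D16:40, A15:2}
send next → P20; now {D16:40, A15:2}
send next → D16; now {A15:2}
send next → A15; now {}
add C2 (QoS class 28) → {C2:28}
add B26 (QoS class 15) → {C2:28, B26:15}
add C28 (QoS class 25) → {C2:28, C28:25, B26:15}
update B26 to QoS class 35 → {B26:35, C2:28, C28:25}
update C2 to QoS class 43 → {C2:43, B26:35, C28:25}
send next → C2; now {B26:35, C28:25}
add B7 (QoS class 48) → {B7:48, B26:35, C28:25}
update C28 to QoS class 8 → {B7:48, B26:35, C28:8}
add C12 (QoS class 16) → {B7:48, B26:35, C12:16, C28:8}
update B7 to QoS class 33 → {B26:35, B7:33, C12:16, C28:8}
send next → B26; now {B7:33, C12:16, C28:8}
send next → B7; now {C12:16, C28:8}
send next → C12; now {C28:8}
send next → C28; now {}

P20 → D16 → A15 → C2 → B26 → B7 → C12 → C28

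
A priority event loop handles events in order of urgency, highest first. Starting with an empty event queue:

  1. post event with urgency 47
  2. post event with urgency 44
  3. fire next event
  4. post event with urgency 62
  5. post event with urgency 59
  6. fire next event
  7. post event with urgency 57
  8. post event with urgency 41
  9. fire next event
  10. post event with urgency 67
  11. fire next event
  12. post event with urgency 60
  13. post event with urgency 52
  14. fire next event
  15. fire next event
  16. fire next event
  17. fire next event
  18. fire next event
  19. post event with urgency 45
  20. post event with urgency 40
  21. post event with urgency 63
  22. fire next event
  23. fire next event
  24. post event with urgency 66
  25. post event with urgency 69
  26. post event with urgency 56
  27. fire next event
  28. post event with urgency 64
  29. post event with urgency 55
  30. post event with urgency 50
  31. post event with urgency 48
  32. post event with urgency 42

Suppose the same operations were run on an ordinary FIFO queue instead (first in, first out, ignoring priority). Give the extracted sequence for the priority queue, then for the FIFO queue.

priority queue: [47, 62, 59, 67, 60, 57, 52, 44, 41, 63, 45, 69]; FIFO queue: 47 → 44 → 62 → 59 → 57 → 41 → 67 → 60 → 52 → 45 → 40 → 63

insert 47 → {47}
insert 44 → {47, 44}
fire next event → 47; now {44}
insert 62 → {62, 44}
insert 59 → {62, 59, 44}
fire next event → 62; now {59, 44}
insert 57 → {59, 57, 44}
insert 41 → {59, 57, 44, 41}
fire next event → 59; now {57, 44, 41}
insert 67 → {67, 57, 44, 41}
fire next event → 67; now {57, 44, 41}
insert 60 → {60, 57, 44, 41}
insert 52 → {60, 57, 52, 44, 41}
fire next event → 60; now {57, 52, 44, 41}
fire next event → 57; now {52, 44, 41}
fire next event → 52; now {44, 41}
fire next event → 44; now {41}
fire next event → 41; now {}
insert 45 → {45}
insert 40 → {45, 40}
insert 63 → {63, 45, 40}
fire next event → 63; now {45, 40}
fire next event → 45; now {40}
insert 66 → {66, 40}
insert 69 → {69, 66, 40}
insert 56 → {69, 66, 56, 40}
fire next event → 69; now {66, 56, 40}
insert 64 → {66, 64, 56, 40}
insert 55 → {66, 64, 56, 55, 40}
insert 50 → {66, 64, 56, 55, 50, 40}
insert 48 → {66, 64, 56, 55, 50, 48, 40}
insert 42 → {66, 64, 56, 55, 50, 48, 42, 40}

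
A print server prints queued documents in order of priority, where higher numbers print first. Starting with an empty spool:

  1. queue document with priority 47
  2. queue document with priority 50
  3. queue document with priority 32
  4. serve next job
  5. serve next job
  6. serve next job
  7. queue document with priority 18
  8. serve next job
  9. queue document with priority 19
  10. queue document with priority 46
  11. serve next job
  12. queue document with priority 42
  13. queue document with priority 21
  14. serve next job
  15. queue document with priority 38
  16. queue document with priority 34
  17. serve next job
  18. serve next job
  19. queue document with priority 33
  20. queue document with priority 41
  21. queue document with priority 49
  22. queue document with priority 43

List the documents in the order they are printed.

50 → 47 → 32 → 18 → 46 → 42 → 38 → 34

insert 47 → {47}
insert 50 → {50, 47}
insert 32 → {50, 47, 32}
serve next job → 50; now {47, 32}
serve next job → 47; now {32}
serve next job → 32; now {}
insert 18 → {18}
serve next job → 18; now {}
insert 19 → {19}
insert 46 → {46, 19}
serve next job → 46; now {19}
insert 42 → {42, 19}
insert 21 → {42, 21, 19}
serve next job → 42; now {21, 19}
insert 38 → {38, 21, 19}
insert 34 → {38, 34, 21, 19}
serve next job → 38; now {34, 21, 19}
serve next job → 34; now {21, 19}
insert 33 → {33, 21, 19}
insert 41 → {41, 33, 21, 19}
insert 49 → {49, 41, 33, 21, 19}
insert 43 → {49, 43, 41, 33, 21, 19}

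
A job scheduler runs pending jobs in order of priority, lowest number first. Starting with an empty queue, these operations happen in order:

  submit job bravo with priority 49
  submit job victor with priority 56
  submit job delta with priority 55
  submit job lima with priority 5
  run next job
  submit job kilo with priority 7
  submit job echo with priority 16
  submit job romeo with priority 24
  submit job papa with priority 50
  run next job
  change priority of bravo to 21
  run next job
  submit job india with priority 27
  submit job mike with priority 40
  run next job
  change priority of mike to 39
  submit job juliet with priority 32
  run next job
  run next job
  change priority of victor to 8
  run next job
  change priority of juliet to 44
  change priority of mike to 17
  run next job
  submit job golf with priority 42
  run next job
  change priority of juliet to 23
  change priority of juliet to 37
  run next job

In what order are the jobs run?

lima → kilo → echo → bravo → romeo → india → victor → mike → golf → juliet

add bravo (priority 49) → {bravo:49}
add victor (priority 56) → {bravo:49, victor:56}
add delta (priority 55) → {bravo:49, delta:55, victor:56}
add lima (priority 5) → {lima:5, bravo:49, delta:55, victor:56}
run next job → lima; now {bravo:49, delta:55, victor:56}
add kilo (priority 7) → {kilo:7, bravo:49, delta:55, victor:56}
add echo (priority 16) → {kilo:7, echo:16, bravo:49, delta:55, victor:56}
add romeo (priority 24) → {kilo:7, echo:16, romeo:24, bravo:49, delta:55, victor:56}
add papa (priority 50) → {kilo:7, echo:16, romeo:24, bravo:49, papa:50, delta:55, victor:56}
run next job → kilo; now {echo:16, romeo:24, bravo:49, papa:50, delta:55, victor:56}
update bravo to priority 21 → {echo:16, bravo:21, romeo:24, papa:50, delta:55, victor:56}
run next job → echo; now {bravo:21, romeo:24, papa:50, delta:55, victor:56}
add india (priority 27) → {bravo:21, romeo:24, india:27, papa:50, delta:55, victor:56}
add mike (priority 40) → {bravo:21, romeo:24, india:27, mike:40, papa:50, delta:55, victor:56}
run next job → bravo; now {romeo:24, india:27, mike:40, papa:50, delta:55, victor:56}
update mike to priority 39 → {romeo:24, india:27, mike:39, papa:50, delta:55, victor:56}
add juliet (priority 32) → {romeo:24, india:27, juliet:32, mike:39, papa:50, delta:55, victor:56}
run next job → romeo; now {india:27, juliet:32, mike:39, papa:50, delta:55, victor:56}
run next job → india; now {juliet:32, mike:39, papa:50, delta:55, victor:56}
update victor to priority 8 → {victor:8, juliet:32, mike:39, papa:50, delta:55}
run next job → victor; now {juliet:32, mike:39, papa:50, delta:55}
update juliet to priority 44 → {mike:39, juliet:44, papa:50, delta:55}
update mike to priority 17 → {mike:17, juliet:44, papa:50, delta:55}
run next job → mike; now {juliet:44, papa:50, delta:55}
add golf (priority 42) → {golf:42, juliet:44, papa:50, delta:55}
run next job → golf; now {juliet:44, papa:50, delta:55}
update juliet to priority 23 → {juliet:23, papa:50, delta:55}
update juliet to priority 37 → {juliet:37, papa:50, delta:55}
run next job → juliet; now {papa:50, delta:55}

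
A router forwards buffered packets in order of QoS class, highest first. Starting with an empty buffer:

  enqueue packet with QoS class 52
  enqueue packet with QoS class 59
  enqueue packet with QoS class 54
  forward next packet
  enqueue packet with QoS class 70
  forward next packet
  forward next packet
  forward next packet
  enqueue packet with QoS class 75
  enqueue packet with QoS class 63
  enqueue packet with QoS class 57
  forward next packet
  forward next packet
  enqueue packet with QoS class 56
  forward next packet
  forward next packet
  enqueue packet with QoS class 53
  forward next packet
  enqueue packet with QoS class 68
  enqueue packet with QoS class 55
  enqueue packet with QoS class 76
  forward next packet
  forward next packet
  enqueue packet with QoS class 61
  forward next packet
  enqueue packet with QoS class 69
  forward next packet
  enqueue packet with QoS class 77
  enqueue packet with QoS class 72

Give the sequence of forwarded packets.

insert 52 → {52}
insert 59 → {59, 52}
insert 54 → {59, 54, 52}
forward next packet → 59; now {54, 52}
insert 70 → {70, 54, 52}
forward next packet → 70; now {54, 52}
forward next packet → 54; now {52}
forward next packet → 52; now {}
insert 75 → {75}
insert 63 → {75, 63}
insert 57 → {75, 63, 57}
forward next packet → 75; now {63, 57}
forward next packet → 63; now {57}
insert 56 → {57, 56}
forward next packet → 57; now {56}
forward next packet → 56; now {}
insert 53 → {53}
forward next packet → 53; now {}
insert 68 → {68}
insert 55 → {68, 55}
insert 76 → {76, 68, 55}
forward next packet → 76; now {68, 55}
forward next packet → 68; now {55}
insert 61 → {61, 55}
forward next packet → 61; now {55}
insert 69 → {69, 55}
forward next packet → 69; now {55}
insert 77 → {77, 55}
insert 72 → {77, 72, 55}

59 → 70 → 54 → 52 → 75 → 63 → 57 → 56 → 53 → 76 → 68 → 61 → 69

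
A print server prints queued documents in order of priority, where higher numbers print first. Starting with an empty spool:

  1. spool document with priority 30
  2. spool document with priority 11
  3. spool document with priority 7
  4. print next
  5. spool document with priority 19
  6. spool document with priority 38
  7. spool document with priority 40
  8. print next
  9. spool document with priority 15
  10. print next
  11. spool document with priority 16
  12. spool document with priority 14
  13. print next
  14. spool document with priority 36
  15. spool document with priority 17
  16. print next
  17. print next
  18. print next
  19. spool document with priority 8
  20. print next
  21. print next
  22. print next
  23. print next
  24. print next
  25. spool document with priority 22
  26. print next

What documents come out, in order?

insert 30 → {30}
insert 11 → {30, 11}
insert 7 → {30, 11, 7}
print next → 30; now {11, 7}
insert 19 → {19, 11, 7}
insert 38 → {38, 19, 11, 7}
insert 40 → {40, 38, 19, 11, 7}
print next → 40; now {38, 19, 11, 7}
insert 15 → {38, 19, 15, 11, 7}
print next → 38; now {19, 15, 11, 7}
insert 16 → {19, 16, 15, 11, 7}
insert 14 → {19, 16, 15, 14, 11, 7}
print next → 19; now {16, 15, 14, 11, 7}
insert 36 → {36, 16, 15, 14, 11, 7}
insert 17 → {36, 17, 16, 15, 14, 11, 7}
print next → 36; now {17, 16, 15, 14, 11, 7}
print next → 17; now {16, 15, 14, 11, 7}
print next → 16; now {15, 14, 11, 7}
insert 8 → {15, 14, 11, 8, 7}
print next → 15; now {14, 11, 8, 7}
print next → 14; now {11, 8, 7}
print next → 11; now {8, 7}
print next → 8; now {7}
print next → 7; now {}
insert 22 → {22}
print next → 22; now {}

30 → 40 → 38 → 19 → 36 → 17 → 16 → 15 → 14 → 11 → 8 → 7 → 22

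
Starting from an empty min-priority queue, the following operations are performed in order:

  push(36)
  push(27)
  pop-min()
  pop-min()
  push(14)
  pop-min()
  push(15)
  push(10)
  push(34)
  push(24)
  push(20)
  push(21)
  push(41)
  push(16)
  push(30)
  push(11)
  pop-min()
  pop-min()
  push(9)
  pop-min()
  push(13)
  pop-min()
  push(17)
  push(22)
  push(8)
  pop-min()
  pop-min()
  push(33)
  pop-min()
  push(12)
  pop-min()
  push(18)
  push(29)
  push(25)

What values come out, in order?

27, 36, 14, 10, 11, 9, 13, 8, 15, 16, 12

insert 36 → {36}
insert 27 → {27, 36}
pop-min → 27; now {36}
pop-min → 36; now {}
insert 14 → {14}
pop-min → 14; now {}
insert 15 → {15}
insert 10 → {10, 15}
insert 34 → {10, 15, 34}
insert 24 → {10, 15, 24, 34}
insert 20 → {10, 15, 20, 24, 34}
insert 21 → {10, 15, 20, 21, 24, 34}
insert 41 → {10, 15, 20, 21, 24, 34, 41}
insert 16 → {10, 15, 16, 20, 21, 24, 34, 41}
insert 30 → {10, 15, 16, 20, 21, 24, 30, 34, 41}
insert 11 → {10, 11, 15, 16, 20, 21, 24, 30, 34, 41}
pop-min → 10; now {11, 15, 16, 20, 21, 24, 30, 34, 41}
pop-min → 11; now {15, 16, 20, 21, 24, 30, 34, 41}
insert 9 → {9, 15, 16, 20, 21, 24, 30, 34, 41}
pop-min → 9; now {15, 16, 20, 21, 24, 30, 34, 41}
insert 13 → {13, 15, 16, 20, 21, 24, 30, 34, 41}
pop-min → 13; now {15, 16, 20, 21, 24, 30, 34, 41}
insert 17 → {15, 16, 17, 20, 21, 24, 30, 34, 41}
insert 22 → {15, 16, 17, 20, 21, 22, 24, 30, 34, 41}
insert 8 → {8, 15, 16, 17, 20, 21, 22, 24, 30, 34, 41}
pop-min → 8; now {15, 16, 17, 20, 21, 22, 24, 30, 34, 41}
pop-min → 15; now {16, 17, 20, 21, 22, 24, 30, 34, 41}
insert 33 → {16, 17, 20, 21, 22, 24, 30, 33, 34, 41}
pop-min → 16; now {17, 20, 21, 22, 24, 30, 33, 34, 41}
insert 12 → {12, 17, 20, 21, 22, 24, 30, 33, 34, 41}
pop-min → 12; now {17, 20, 21, 22, 24, 30, 33, 34, 41}
insert 18 → {17, 18, 20, 21, 22, 24, 30, 33, 34, 41}
insert 29 → {17, 18, 20, 21, 22, 24, 29, 30, 33, 34, 41}
insert 25 → {17, 18, 20, 21, 22, 24, 25, 29, 30, 33, 34, 41}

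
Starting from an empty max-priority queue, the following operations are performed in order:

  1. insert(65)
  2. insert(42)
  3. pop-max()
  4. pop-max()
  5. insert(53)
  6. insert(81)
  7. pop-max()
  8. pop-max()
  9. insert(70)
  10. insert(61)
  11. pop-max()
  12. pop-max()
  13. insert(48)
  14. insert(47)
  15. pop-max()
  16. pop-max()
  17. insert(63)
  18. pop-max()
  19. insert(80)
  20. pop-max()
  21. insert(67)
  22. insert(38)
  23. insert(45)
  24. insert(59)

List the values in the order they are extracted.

[65, 42, 81, 53, 70, 61, 48, 47, 63, 80]

insert 65 → {65}
insert 42 → {65, 42}
pop-max → 65; now {42}
pop-max → 42; now {}
insert 53 → {53}
insert 81 → {81, 53}
pop-max → 81; now {53}
pop-max → 53; now {}
insert 70 → {70}
insert 61 → {70, 61}
pop-max → 70; now {61}
pop-max → 61; now {}
insert 48 → {48}
insert 47 → {48, 47}
pop-max → 48; now {47}
pop-max → 47; now {}
insert 63 → {63}
pop-max → 63; now {}
insert 80 → {80}
pop-max → 80; now {}
insert 67 → {67}
insert 38 → {67, 38}
insert 45 → {67, 45, 38}
insert 59 → {67, 59, 45, 38}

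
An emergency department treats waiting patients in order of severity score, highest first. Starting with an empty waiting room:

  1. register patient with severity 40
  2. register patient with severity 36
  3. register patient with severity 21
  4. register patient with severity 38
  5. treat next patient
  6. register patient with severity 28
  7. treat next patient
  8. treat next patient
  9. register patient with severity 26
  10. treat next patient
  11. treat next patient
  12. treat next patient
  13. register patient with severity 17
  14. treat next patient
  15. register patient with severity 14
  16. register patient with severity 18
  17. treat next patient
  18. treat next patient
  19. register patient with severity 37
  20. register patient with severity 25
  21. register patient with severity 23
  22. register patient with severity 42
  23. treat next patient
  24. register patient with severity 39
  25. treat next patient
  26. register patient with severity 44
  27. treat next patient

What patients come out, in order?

[40, 38, 36, 28, 26, 21, 17, 18, 14, 42, 39, 44]

insert 40 → {40}
insert 36 → {40, 36}
insert 21 → {40, 36, 21}
insert 38 → {40, 38, 36, 21}
treat next patient → 40; now {38, 36, 21}
insert 28 → {38, 36, 28, 21}
treat next patient → 38; now {36, 28, 21}
treat next patient → 36; now {28, 21}
insert 26 → {28, 26, 21}
treat next patient → 28; now {26, 21}
treat next patient → 26; now {21}
treat next patient → 21; now {}
insert 17 → {17}
treat next patient → 17; now {}
insert 14 → {14}
insert 18 → {18, 14}
treat next patient → 18; now {14}
treat next patient → 14; now {}
insert 37 → {37}
insert 25 → {37, 25}
insert 23 → {37, 25, 23}
insert 42 → {42, 37, 25, 23}
treat next patient → 42; now {37, 25, 23}
insert 39 → {39, 37, 25, 23}
treat next patient → 39; now {37, 25, 23}
insert 44 → {44, 37, 25, 23}
treat next patient → 44; now {37, 25, 23}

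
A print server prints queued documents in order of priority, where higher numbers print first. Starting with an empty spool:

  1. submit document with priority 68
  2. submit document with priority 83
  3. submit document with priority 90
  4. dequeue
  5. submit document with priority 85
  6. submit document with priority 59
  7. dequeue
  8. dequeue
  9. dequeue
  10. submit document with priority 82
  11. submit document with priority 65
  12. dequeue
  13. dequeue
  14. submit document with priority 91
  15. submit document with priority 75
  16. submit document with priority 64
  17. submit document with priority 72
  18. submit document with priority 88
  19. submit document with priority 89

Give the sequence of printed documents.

[90, 85, 83, 68, 82, 65]

insert 68 → {68}
insert 83 → {83, 68}
insert 90 → {90, 83, 68}
dequeue → 90; now {83, 68}
insert 85 → {85, 83, 68}
insert 59 → {85, 83, 68, 59}
dequeue → 85; now {83, 68, 59}
dequeue → 83; now {68, 59}
dequeue → 68; now {59}
insert 82 → {82, 59}
insert 65 → {82, 65, 59}
dequeue → 82; now {65, 59}
dequeue → 65; now {59}
insert 91 → {91, 59}
insert 75 → {91, 75, 59}
insert 64 → {91, 75, 64, 59}
insert 72 → {91, 75, 72, 64, 59}
insert 88 → {91, 88, 75, 72, 64, 59}
insert 89 → {91, 89, 88, 75, 72, 64, 59}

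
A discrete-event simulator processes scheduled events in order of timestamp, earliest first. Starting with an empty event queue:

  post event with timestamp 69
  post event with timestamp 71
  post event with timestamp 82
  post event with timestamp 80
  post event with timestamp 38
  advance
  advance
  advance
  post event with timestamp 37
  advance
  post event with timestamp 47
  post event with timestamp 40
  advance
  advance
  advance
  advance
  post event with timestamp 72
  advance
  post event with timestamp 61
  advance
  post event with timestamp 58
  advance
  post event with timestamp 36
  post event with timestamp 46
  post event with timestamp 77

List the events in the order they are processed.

insert 69 → {69}
insert 71 → {69, 71}
insert 82 → {69, 71, 82}
insert 80 → {69, 71, 80, 82}
insert 38 → {38, 69, 71, 80, 82}
advance → 38; now {69, 71, 80, 82}
advance → 69; now {71, 80, 82}
advance → 71; now {80, 82}
insert 37 → {37, 80, 82}
advance → 37; now {80, 82}
insert 47 → {47, 80, 82}
insert 40 → {40, 47, 80, 82}
advance → 40; now {47, 80, 82}
advance → 47; now {80, 82}
advance → 80; now {82}
advance → 82; now {}
insert 72 → {72}
advance → 72; now {}
insert 61 → {61}
advance → 61; now {}
insert 58 → {58}
advance → 58; now {}
insert 36 → {36}
insert 46 → {36, 46}
insert 77 → {36, 46, 77}

38 → 69 → 71 → 37 → 40 → 47 → 80 → 82 → 72 → 61 → 58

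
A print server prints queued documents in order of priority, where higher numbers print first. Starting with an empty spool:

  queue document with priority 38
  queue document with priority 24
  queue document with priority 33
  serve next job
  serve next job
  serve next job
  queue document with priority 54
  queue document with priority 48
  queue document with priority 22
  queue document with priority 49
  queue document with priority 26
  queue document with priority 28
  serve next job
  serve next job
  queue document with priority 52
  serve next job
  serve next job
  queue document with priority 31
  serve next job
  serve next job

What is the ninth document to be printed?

insert 38 → {38}
insert 24 → {38, 24}
insert 33 → {38, 33, 24}
serve next job → 38; now {33, 24}
serve next job → 33; now {24}
serve next job → 24; now {}
insert 54 → {54}
insert 48 → {54, 48}
insert 22 → {54, 48, 22}
insert 49 → {54, 49, 48, 22}
insert 26 → {54, 49, 48, 26, 22}
insert 28 → {54, 49, 48, 28, 26, 22}
serve next job → 54; now {49, 48, 28, 26, 22}
serve next job → 49; now {48, 28, 26, 22}
insert 52 → {52, 48, 28, 26, 22}
serve next job → 52; now {48, 28, 26, 22}
serve next job → 48; now {28, 26, 22}
insert 31 → {31, 28, 26, 22}
serve next job → 31; now {28, 26, 22}
serve next job → 28; now {26, 22}

28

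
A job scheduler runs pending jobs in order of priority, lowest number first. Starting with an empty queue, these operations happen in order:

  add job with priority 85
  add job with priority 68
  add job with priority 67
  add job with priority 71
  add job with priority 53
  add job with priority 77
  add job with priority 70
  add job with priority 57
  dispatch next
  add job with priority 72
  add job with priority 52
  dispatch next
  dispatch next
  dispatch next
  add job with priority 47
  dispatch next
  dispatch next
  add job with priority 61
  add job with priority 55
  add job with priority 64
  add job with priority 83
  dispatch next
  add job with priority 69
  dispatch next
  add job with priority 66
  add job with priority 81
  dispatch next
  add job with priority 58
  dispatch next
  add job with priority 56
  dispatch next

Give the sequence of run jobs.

insert 85 → {85}
insert 68 → {68, 85}
insert 67 → {67, 68, 85}
insert 71 → {67, 68, 71, 85}
insert 53 → {53, 67, 68, 71, 85}
insert 77 → {53, 67, 68, 71, 77, 85}
insert 70 → {53, 67, 68, 70, 71, 77, 85}
insert 57 → {53, 57, 67, 68, 70, 71, 77, 85}
dispatch next → 53; now {57, 67, 68, 70, 71, 77, 85}
insert 72 → {57, 67, 68, 70, 71, 72, 77, 85}
insert 52 → {52, 57, 67, 68, 70, 71, 72, 77, 85}
dispatch next → 52; now {57, 67, 68, 70, 71, 72, 77, 85}
dispatch next → 57; now {67, 68, 70, 71, 72, 77, 85}
dispatch next → 67; now {68, 70, 71, 72, 77, 85}
insert 47 → {47, 68, 70, 71, 72, 77, 85}
dispatch next → 47; now {68, 70, 71, 72, 77, 85}
dispatch next → 68; now {70, 71, 72, 77, 85}
insert 61 → {61, 70, 71, 72, 77, 85}
insert 55 → {55, 61, 70, 71, 72, 77, 85}
insert 64 → {55, 61, 64, 70, 71, 72, 77, 85}
insert 83 → {55, 61, 64, 70, 71, 72, 77, 83, 85}
dispatch next → 55; now {61, 64, 70, 71, 72, 77, 83, 85}
insert 69 → {61, 64, 69, 70, 71, 72, 77, 83, 85}
dispatch next → 61; now {64, 69, 70, 71, 72, 77, 83, 85}
insert 66 → {64, 66, 69, 70, 71, 72, 77, 83, 85}
insert 81 → {64, 66, 69, 70, 71, 72, 77, 81, 83, 85}
dispatch next → 64; now {66, 69, 70, 71, 72, 77, 81, 83, 85}
insert 58 → {58, 66, 69, 70, 71, 72, 77, 81, 83, 85}
dispatch next → 58; now {66, 69, 70, 71, 72, 77, 81, 83, 85}
insert 56 → {56, 66, 69, 70, 71, 72, 77, 81, 83, 85}
dispatch next → 56; now {66, 69, 70, 71, 72, 77, 81, 83, 85}

53, 52, 57, 67, 47, 68, 55, 61, 64, 58, 56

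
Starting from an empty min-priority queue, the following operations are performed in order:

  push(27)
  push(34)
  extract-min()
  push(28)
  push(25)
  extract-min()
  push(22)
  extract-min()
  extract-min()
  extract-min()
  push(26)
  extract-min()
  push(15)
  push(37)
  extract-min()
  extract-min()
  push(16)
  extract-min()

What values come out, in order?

[27, 25, 22, 28, 34, 26, 15, 37, 16]

insert 27 → {27}
insert 34 → {27, 34}
extract-min → 27; now {34}
insert 28 → {28, 34}
insert 25 → {25, 28, 34}
extract-min → 25; now {28, 34}
insert 22 → {22, 28, 34}
extract-min → 22; now {28, 34}
extract-min → 28; now {34}
extract-min → 34; now {}
insert 26 → {26}
extract-min → 26; now {}
insert 15 → {15}
insert 37 → {15, 37}
extract-min → 15; now {37}
extract-min → 37; now {}
insert 16 → {16}
extract-min → 16; now {}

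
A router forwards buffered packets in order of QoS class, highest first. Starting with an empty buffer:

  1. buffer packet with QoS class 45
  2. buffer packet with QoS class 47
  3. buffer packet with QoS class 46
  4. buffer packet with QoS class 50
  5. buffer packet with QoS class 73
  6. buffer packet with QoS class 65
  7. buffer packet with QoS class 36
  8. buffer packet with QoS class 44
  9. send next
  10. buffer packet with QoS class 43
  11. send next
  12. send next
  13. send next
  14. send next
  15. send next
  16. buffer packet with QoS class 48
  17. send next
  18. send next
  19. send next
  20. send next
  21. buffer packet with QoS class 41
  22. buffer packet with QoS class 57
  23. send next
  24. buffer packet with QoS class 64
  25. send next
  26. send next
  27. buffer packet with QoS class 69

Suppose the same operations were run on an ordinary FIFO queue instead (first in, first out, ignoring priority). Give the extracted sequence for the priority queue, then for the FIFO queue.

priority queue: 73 → 65 → 50 → 47 → 46 → 45 → 48 → 44 → 43 → 36 → 57 → 64 → 41; FIFO queue: [45, 47, 46, 50, 73, 65, 36, 44, 43, 48, 41, 57, 64]

insert 45 → {45}
insert 47 → {47, 45}
insert 46 → {47, 46, 45}
insert 50 → {50, 47, 46, 45}
insert 73 → {73, 50, 47, 46, 45}
insert 65 → {73, 65, 50, 47, 46, 45}
insert 36 → {73, 65, 50, 47, 46, 45, 36}
insert 44 → {73, 65, 50, 47, 46, 45, 44, 36}
send next → 73; now {65, 50, 47, 46, 45, 44, 36}
insert 43 → {65, 50, 47, 46, 45, 44, 43, 36}
send next → 65; now {50, 47, 46, 45, 44, 43, 36}
send next → 50; now {47, 46, 45, 44, 43, 36}
send next → 47; now {46, 45, 44, 43, 36}
send next → 46; now {45, 44, 43, 36}
send next → 45; now {44, 43, 36}
insert 48 → {48, 44, 43, 36}
send next → 48; now {44, 43, 36}
send next → 44; now {43, 36}
send next → 43; now {36}
send next → 36; now {}
insert 41 → {41}
insert 57 → {57, 41}
send next → 57; now {41}
insert 64 → {64, 41}
send next → 64; now {41}
send next → 41; now {}
insert 69 → {69}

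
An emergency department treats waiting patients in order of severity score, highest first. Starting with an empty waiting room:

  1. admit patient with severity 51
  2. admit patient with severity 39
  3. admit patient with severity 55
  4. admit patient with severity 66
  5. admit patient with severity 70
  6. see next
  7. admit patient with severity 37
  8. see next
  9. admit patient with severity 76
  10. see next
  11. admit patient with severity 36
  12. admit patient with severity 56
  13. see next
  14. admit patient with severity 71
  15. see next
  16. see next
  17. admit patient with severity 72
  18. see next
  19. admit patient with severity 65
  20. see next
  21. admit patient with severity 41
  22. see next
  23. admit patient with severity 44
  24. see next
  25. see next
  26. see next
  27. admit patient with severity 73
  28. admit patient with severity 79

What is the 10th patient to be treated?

insert 51 → {51}
insert 39 → {51, 39}
insert 55 → {55, 51, 39}
insert 66 → {66, 55, 51, 39}
insert 70 → {70, 66, 55, 51, 39}
see next → 70; now {66, 55, 51, 39}
insert 37 → {66, 55, 51, 39, 37}
see next → 66; now {55, 51, 39, 37}
insert 76 → {76, 55, 51, 39, 37}
see next → 76; now {55, 51, 39, 37}
insert 36 → {55, 51, 39, 37, 36}
insert 56 → {56, 55, 51, 39, 37, 36}
see next → 56; now {55, 51, 39, 37, 36}
insert 71 → {71, 55, 51, 39, 37, 36}
see next → 71; now {55, 51, 39, 37, 36}
see next → 55; now {51, 39, 37, 36}
insert 72 → {72, 51, 39, 37, 36}
see next → 72; now {51, 39, 37, 36}
insert 65 → {65, 51, 39, 37, 36}
see next → 65; now {51, 39, 37, 36}
insert 41 → {51, 41, 39, 37, 36}
see next → 51; now {41, 39, 37, 36}
insert 44 → {44, 41, 39, 37, 36}
see next → 44; now {41, 39, 37, 36}
see next → 41; now {39, 37, 36}
see next → 39; now {37, 36}
insert 73 → {73, 37, 36}
insert 79 → {79, 73, 37, 36}

44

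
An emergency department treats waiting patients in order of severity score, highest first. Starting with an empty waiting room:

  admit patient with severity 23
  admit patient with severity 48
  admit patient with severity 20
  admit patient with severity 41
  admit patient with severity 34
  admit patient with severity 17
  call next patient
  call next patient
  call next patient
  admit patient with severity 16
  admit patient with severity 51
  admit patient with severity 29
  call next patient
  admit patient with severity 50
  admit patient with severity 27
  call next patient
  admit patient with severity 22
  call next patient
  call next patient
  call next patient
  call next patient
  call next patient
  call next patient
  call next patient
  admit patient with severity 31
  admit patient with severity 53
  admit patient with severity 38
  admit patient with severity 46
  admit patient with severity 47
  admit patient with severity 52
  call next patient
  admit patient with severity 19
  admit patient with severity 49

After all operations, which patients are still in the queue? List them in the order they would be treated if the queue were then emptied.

52, 49, 47, 46, 38, 31, 19

insert 23 → {23}
insert 48 → {48, 23}
insert 20 → {48, 23, 20}
insert 41 → {48, 41, 23, 20}
insert 34 → {48, 41, 34, 23, 20}
insert 17 → {48, 41, 34, 23, 20, 17}
call next patient → 48; now {41, 34, 23, 20, 17}
call next patient → 41; now {34, 23, 20, 17}
call next patient → 34; now {23, 20, 17}
insert 16 → {23, 20, 17, 16}
insert 51 → {51, 23, 20, 17, 16}
insert 29 → {51, 29, 23, 20, 17, 16}
call next patient → 51; now {29, 23, 20, 17, 16}
insert 50 → {50, 29, 23, 20, 17, 16}
insert 27 → {50, 29, 27, 23, 20, 17, 16}
call next patient → 50; now {29, 27, 23, 20, 17, 16}
insert 22 → {29, 27, 23, 22, 20, 17, 16}
call next patient → 29; now {27, 23, 22, 20, 17, 16}
call next patient → 27; now {23, 22, 20, 17, 16}
call next patient → 23; now {22, 20, 17, 16}
call next patient → 22; now {20, 17, 16}
call next patient → 20; now {17, 16}
call next patient → 17; now {16}
call next patient → 16; now {}
insert 31 → {31}
insert 53 → {53, 31}
insert 38 → {53, 38, 31}
insert 46 → {53, 46, 38, 31}
insert 47 → {53, 47, 46, 38, 31}
insert 52 → {53, 52, 47, 46, 38, 31}
call next patient → 53; now {52, 47, 46, 38, 31}
insert 19 → {52, 47, 46, 38, 31, 19}
insert 49 → {52, 49, 47, 46, 38, 31, 19}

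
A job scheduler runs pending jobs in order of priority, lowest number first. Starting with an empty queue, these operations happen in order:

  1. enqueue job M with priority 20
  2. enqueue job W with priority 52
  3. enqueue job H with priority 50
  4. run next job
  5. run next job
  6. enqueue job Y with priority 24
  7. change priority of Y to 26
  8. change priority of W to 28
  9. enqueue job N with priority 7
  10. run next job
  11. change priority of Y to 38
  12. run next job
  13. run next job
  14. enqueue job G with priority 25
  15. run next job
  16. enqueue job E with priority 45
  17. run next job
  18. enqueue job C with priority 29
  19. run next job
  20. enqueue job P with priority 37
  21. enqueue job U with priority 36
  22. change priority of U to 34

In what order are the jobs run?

add M (priority 20) → {M:20}
add W (priority 52) → {M:20, W:52}
add H (priority 50) → {M:20, H:50, W:52}
run next job → M; now {H:50, W:52}
run next job → H; now {W:52}
add Y (priority 24) → {Y:24, W:52}
update Y to priority 26 → {Y:26, W:52}
update W to priority 28 → {Y:26, W:28}
add N (priority 7) → {N:7, Y:26, W:28}
run next job → N; now {Y:26, W:28}
update Y to priority 38 → {W:28, Y:38}
run next job → W; now {Y:38}
run next job → Y; now {}
add G (priority 25) → {G:25}
run next job → G; now {}
add E (priority 45) → {E:45}
run next job → E; now {}
add C (priority 29) → {C:29}
run next job → C; now {}
add P (priority 37) → {P:37}
add U (priority 36) → {U:36, P:37}
update U to priority 34 → {U:34, P:37}

M, H, N, W, Y, G, E, C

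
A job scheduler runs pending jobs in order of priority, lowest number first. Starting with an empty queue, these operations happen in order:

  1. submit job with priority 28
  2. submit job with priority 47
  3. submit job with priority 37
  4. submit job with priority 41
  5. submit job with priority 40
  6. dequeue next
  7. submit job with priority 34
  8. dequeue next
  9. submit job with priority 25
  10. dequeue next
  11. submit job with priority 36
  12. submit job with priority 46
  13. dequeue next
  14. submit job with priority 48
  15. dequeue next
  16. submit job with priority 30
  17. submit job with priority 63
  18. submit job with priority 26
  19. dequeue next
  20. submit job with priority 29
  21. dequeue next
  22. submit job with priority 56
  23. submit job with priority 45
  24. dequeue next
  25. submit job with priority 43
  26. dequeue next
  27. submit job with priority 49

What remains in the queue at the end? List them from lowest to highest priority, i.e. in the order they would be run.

[41, 43, 45, 46, 47, 48, 49, 56, 63]

insert 28 → {28}
insert 47 → {28, 47}
insert 37 → {28, 37, 47}
insert 41 → {28, 37, 41, 47}
insert 40 → {28, 37, 40, 41, 47}
dequeue next → 28; now {37, 40, 41, 47}
insert 34 → {34, 37, 40, 41, 47}
dequeue next → 34; now {37, 40, 41, 47}
insert 25 → {25, 37, 40, 41, 47}
dequeue next → 25; now {37, 40, 41, 47}
insert 36 → {36, 37, 40, 41, 47}
insert 46 → {36, 37, 40, 41, 46, 47}
dequeue next → 36; now {37, 40, 41, 46, 47}
insert 48 → {37, 40, 41, 46, 47, 48}
dequeue next → 37; now {40, 41, 46, 47, 48}
insert 30 → {30, 40, 41, 46, 47, 48}
insert 63 → {30, 40, 41, 46, 47, 48, 63}
insert 26 → {26, 30, 40, 41, 46, 47, 48, 63}
dequeue next → 26; now {30, 40, 41, 46, 47, 48, 63}
insert 29 → {29, 30, 40, 41, 46, 47, 48, 63}
dequeue next → 29; now {30, 40, 41, 46, 47, 48, 63}
insert 56 → {30, 40, 41, 46, 47, 48, 56, 63}
insert 45 → {30, 40, 41, 45, 46, 47, 48, 56, 63}
dequeue next → 30; now {40, 41, 45, 46, 47, 48, 56, 63}
insert 43 → {40, 41, 43, 45, 46, 47, 48, 56, 63}
dequeue next → 40; now {41, 43, 45, 46, 47, 48, 56, 63}
insert 49 → {41, 43, 45, 46, 47, 48, 49, 56, 63}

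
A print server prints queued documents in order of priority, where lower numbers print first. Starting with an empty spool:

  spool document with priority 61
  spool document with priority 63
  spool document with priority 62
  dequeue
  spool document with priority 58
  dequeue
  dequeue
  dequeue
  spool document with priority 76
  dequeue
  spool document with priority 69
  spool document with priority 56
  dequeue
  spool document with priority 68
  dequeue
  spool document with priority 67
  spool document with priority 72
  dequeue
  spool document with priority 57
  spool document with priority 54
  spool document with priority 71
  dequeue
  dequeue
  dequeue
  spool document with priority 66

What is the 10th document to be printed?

insert 61 → {61}
insert 63 → {61, 63}
insert 62 → {61, 62, 63}
dequeue → 61; now {62, 63}
insert 58 → {58, 62, 63}
dequeue → 58; now {62, 63}
dequeue → 62; now {63}
dequeue → 63; now {}
insert 76 → {76}
dequeue → 76; now {}
insert 69 → {69}
insert 56 → {56, 69}
dequeue → 56; now {69}
insert 68 → {68, 69}
dequeue → 68; now {69}
insert 67 → {67, 69}
insert 72 → {67, 69, 72}
dequeue → 67; now {69, 72}
insert 57 → {57, 69, 72}
insert 54 → {54, 57, 69, 72}
insert 71 → {54, 57, 69, 71, 72}
dequeue → 54; now {57, 69, 71, 72}
dequeue → 57; now {69, 71, 72}
dequeue → 69; now {71, 72}
insert 66 → {66, 71, 72}

57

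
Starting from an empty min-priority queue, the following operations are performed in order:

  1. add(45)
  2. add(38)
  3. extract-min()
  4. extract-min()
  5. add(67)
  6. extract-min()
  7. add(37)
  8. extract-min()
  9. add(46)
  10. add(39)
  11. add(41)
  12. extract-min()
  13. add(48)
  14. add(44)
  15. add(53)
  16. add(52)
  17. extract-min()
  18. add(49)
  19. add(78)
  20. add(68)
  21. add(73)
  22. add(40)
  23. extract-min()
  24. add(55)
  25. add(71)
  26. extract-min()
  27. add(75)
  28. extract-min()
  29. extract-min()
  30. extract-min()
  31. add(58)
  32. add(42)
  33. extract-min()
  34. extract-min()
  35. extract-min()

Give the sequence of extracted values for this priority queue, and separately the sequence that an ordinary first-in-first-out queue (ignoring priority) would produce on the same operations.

priority queue: 38 → 45 → 67 → 37 → 39 → 41 → 40 → 44 → 46 → 48 → 49 → 42 → 52 → 53; FIFO queue: 45 → 38 → 67 → 37 → 46 → 39 → 41 → 48 → 44 → 53 → 52 → 49 → 78 → 68

insert 45 → {45}
insert 38 → {38, 45}
extract-min → 38; now {45}
extract-min → 45; now {}
insert 67 → {67}
extract-min → 67; now {}
insert 37 → {37}
extract-min → 37; now {}
insert 46 → {46}
insert 39 → {39, 46}
insert 41 → {39, 41, 46}
extract-min → 39; now {41, 46}
insert 48 → {41, 46, 48}
insert 44 → {41, 44, 46, 48}
insert 53 → {41, 44, 46, 48, 53}
insert 52 → {41, 44, 46, 48, 52, 53}
extract-min → 41; now {44, 46, 48, 52, 53}
insert 49 → {44, 46, 48, 49, 52, 53}
insert 78 → {44, 46, 48, 49, 52, 53, 78}
insert 68 → {44, 46, 48, 49, 52, 53, 68, 78}
insert 73 → {44, 46, 48, 49, 52, 53, 68, 73, 78}
insert 40 → {40, 44, 46, 48, 49, 52, 53, 68, 73, 78}
extract-min → 40; now {44, 46, 48, 49, 52, 53, 68, 73, 78}
insert 55 → {44, 46, 48, 49, 52, 53, 55, 68, 73, 78}
insert 71 → {44, 46, 48, 49, 52, 53, 55, 68, 71, 73, 78}
extract-min → 44; now {46, 48, 49, 52, 53, 55, 68, 71, 73, 78}
insert 75 → {46, 48, 49, 52, 53, 55, 68, 71, 73, 75, 78}
extract-min → 46; now {48, 49, 52, 53, 55, 68, 71, 73, 75, 78}
extract-min → 48; now {49, 52, 53, 55, 68, 71, 73, 75, 78}
extract-min → 49; now {52, 53, 55, 68, 71, 73, 75, 78}
insert 58 → {52, 53, 55, 58, 68, 71, 73, 75, 78}
insert 42 → {42, 52, 53, 55, 58, 68, 71, 73, 75, 78}
extract-min → 42; now {52, 53, 55, 58, 68, 71, 73, 75, 78}
extract-min → 52; now {53, 55, 58, 68, 71, 73, 75, 78}
extract-min → 53; now {55, 58, 68, 71, 73, 75, 78}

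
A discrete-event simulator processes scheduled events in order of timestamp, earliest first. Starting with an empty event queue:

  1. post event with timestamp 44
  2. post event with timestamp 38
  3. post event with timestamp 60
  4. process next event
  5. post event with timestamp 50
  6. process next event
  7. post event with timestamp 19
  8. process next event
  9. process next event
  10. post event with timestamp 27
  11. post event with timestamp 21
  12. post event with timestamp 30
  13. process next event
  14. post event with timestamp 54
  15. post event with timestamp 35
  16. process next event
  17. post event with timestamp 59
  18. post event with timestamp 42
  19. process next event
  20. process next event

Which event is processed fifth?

21

insert 44 → {44}
insert 38 → {38, 44}
insert 60 → {38, 44, 60}
process next event → 38; now {44, 60}
insert 50 → {44, 50, 60}
process next event → 44; now {50, 60}
insert 19 → {19, 50, 60}
process next event → 19; now {50, 60}
process next event → 50; now {60}
insert 27 → {27, 60}
insert 21 → {21, 27, 60}
insert 30 → {21, 27, 30, 60}
process next event → 21; now {27, 30, 60}
insert 54 → {27, 30, 54, 60}
insert 35 → {27, 30, 35, 54, 60}
process next event → 27; now {30, 35, 54, 60}
insert 59 → {30, 35, 54, 59, 60}
insert 42 → {30, 35, 42, 54, 59, 60}
process next event → 30; now {35, 42, 54, 59, 60}
process next event → 35; now {42, 54, 59, 60}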